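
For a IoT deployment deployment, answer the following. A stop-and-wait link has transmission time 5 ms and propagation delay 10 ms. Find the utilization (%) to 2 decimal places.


Given: Ttrans = 5 ms, Tprop = 10 ms
RTT = 2 * Tprop = 2 * 10 = 20 ms
U = Ttrans / (Ttrans + RTT)
U = 5 / (5 + 20)
U = 5 / 25 = 0.2
U% = 20.00%

20.00


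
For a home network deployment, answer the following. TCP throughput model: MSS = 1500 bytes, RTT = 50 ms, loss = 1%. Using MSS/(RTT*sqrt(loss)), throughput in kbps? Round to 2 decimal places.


Given: MSS = 1500 bytes, RTT = 50 ms, loss = 1%
RTT in seconds = 50 / 1000 = 0.05
Loss rate = 1% = 0.01
sqrt(loss) = sqrt(0.01) = 0.1
Throughput (bytes/s) = 1500 / (0.05 * 0.1) = 300000.0000
Throughput (kbps) = 300000.0000 * 8 / 1000 = 2400.000000 -> 2400.00 kbps (2 dp)

2400.00


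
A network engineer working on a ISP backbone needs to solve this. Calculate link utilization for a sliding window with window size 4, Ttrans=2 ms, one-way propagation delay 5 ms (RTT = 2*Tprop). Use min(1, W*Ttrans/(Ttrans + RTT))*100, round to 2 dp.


Given: W = 4, Ttrans = 2 ms, RTT = 10 ms (= 2 * Tprop, Tprop = 5 ms)
Cycle time = Ttrans + RTT = 2 + 10 = 12 ms (first packet sent until its ACK returns)
W * Ttrans = 4 * 2 = 8 ms of sending per cycle
W * Ttrans / (Ttrans + RTT) = 8 / 12 = 0.666667
U = min(1, 0.666667) = 0.666667
U% = 66.67%

66.67


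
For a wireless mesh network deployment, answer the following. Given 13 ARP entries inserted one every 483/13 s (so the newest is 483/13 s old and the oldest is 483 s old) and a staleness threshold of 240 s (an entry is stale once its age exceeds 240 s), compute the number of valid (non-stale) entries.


Ages are k * 483/13 s for k = 1..13 (spacing = 37.1538 s).
Entry k is valid iff k * 483/13 <= 240 iff k <= 13 * 240 / 483 = 6.4596
n_valid = floor(6.4596) = 6
(n_stale = 13 - 6 = 7)

6


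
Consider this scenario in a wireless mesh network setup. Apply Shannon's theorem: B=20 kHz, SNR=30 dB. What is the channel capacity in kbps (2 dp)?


Given: B = 20 kHz, SNR = 30 dB
SNR linear = 10^(30/10) = 1000
1 + SNR = 1001
log2(1001) = 9.9672262588
C = 20 * 1000 * 9.9672262588 = 199344.5252 bps
C = 199.344525 kbps -> 199.34 kbps (2 dp)

199.34


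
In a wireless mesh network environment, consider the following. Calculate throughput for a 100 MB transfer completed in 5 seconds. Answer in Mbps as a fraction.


Given: file = 100 MB, time = 5 s
File in Mb = 100 * 8 = 800 Mb
Throughput = 800 / 5 Mbps
Throughput = 160 Mbps

160


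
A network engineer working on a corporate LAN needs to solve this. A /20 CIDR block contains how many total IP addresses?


Given: CIDR prefix /20
Host bits = 32 - 20 = 12
Total addresses = 2^12 = 4096

4096


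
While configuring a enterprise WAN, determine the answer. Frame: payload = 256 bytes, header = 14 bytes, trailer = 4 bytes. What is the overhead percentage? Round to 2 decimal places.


Given: payload = 256 B, header = 14 B, trailer = 4 B
Overhead bytes = header + trailer = 14 + 4 = 18
Total frame = payload + overhead = 256 + 18 = 274
Overhead % = 18 / 274 * 100 = 6.5693% -> 6.57% (2 dp)

6.57


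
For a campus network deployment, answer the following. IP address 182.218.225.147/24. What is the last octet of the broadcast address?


Given: IP = 182.218.225.147, prefix = /24
Host bits = 32 - 24 = 8
Network last octet = 147 AND mask = 0
Host part size = 2^8 - 1 = 255
Broadcast last octet = 0 OR 255 = 255

255


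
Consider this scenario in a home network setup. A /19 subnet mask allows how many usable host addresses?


Given: subnet mask /19
Host bits = 32 - 19 = 13
Total addresses = 2^13 = 8192
Usable hosts = 8192 - 2 (network + broadcast) = 8190

8190


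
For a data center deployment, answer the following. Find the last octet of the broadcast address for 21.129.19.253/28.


Given: IP = 21.129.19.253, prefix = /28
Host bits = 32 - 28 = 4
Network last octet = 253 AND mask = 240
Host part size = 2^4 - 1 = 15
Broadcast last octet = 240 OR 15 = 255

255


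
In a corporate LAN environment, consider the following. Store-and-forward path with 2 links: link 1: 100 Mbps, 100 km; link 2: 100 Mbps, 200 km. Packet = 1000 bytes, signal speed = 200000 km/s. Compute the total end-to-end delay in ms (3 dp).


Packet = 1000 bytes = 8000 bits. Store-and-forward: sum (t_trans + t_prop) per link.
Link 1: t_trans = 8000/(100*10^6) s = 0.0800 ms; t_prop = 100/200000 s = 0.5000 ms; subtotal = 0.5800 ms
Link 2: t_trans = 8000/(100*10^6) s = 0.0800 ms; t_prop = 200/200000 s = 1.0000 ms; subtotal = 1.0800 ms
End-to-end = 0.5800 + 1.0800 = 1.6600 ms -> 1.660 ms (3 dp)

1.660


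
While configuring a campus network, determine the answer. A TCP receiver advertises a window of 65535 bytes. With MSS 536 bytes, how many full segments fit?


Given: RWND = 65535 bytes, MSS = 536 bytes
Full segments = floor(RWND / MSS)
Full segments = floor(65535 / 536)
Full segments = floor(122.2668) = 122

122


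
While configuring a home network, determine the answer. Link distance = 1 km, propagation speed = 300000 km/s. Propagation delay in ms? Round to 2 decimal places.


Given: distance = 1 km, speed = 300000 km/s
Delay = distance / speed = 1 / 300000 seconds
Delay in ms = 1 * 1000 / 300000
Delay = 0.0033 ms
Rounded to 2 dp = 0.00 ms

0.00


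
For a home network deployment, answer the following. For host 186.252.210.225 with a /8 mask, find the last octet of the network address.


Given: IP = 186.252.210.225, prefix = /8
Subnet mask = 255.0.0.0
Last octet of IP: 225
Last octet of mask: 0
Network last octet = 225 AND 0 = 0

0


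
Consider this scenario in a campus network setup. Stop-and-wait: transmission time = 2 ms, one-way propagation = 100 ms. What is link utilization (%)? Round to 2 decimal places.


Given: Ttrans = 2 ms, Tprop = 100 ms
RTT = 2 * Tprop = 2 * 100 = 200 ms
U = Ttrans / (Ttrans + RTT)
U = 2 / (2 + 200)
U = 2 / 202 = 0.009901
U% = 0.99%

0.99


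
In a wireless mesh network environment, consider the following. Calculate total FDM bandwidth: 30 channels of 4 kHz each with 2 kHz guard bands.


Given: 30 channels, 4 kHz each, guard = 2 kHz
Channel bandwidth = 30 * 4 = 120 kHz
Guard bands = 29 gaps * 2 kHz = 58 kHz
Total = 120 + 58 = 178 kHz

178


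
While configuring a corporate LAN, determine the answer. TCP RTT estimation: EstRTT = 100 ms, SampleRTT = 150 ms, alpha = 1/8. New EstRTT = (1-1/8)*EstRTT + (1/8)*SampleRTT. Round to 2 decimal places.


Given: EstRTT = 100 ms, SampleRTT = 150 ms, alpha = 1/8
New EstRTT = (1 - alpha) * EstRTT + alpha * SampleRTT
(7/8) * 100 = 87.5
(1/8) * 150 = 18.75
New EstRTT = 87.5 + 18.75 = 106.25 ms -> 106.25 ms (2 dp)

106.25


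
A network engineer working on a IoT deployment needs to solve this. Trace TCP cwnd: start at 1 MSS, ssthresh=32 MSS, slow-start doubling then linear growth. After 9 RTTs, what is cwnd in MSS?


RTT 0: cwnd = 1 MSS (initial)
RTT 1: cwnd = 2 MSS (slow start, doubled)
RTT 2: cwnd = 4 MSS (slow start, doubled)
RTT 3: cwnd = 8 MSS (slow start, doubled)
RTT 4: cwnd = 16 MSS (slow start, doubled)
RTT 5: cwnd = 32 MSS (slow start, doubled)
RTT 6: cwnd = 33 MSS (congestion avoidance, +1)
RTT 7: cwnd = 34 MSS (congestion avoidance, +1)
RTT 8: cwnd = 35 MSS (congestion avoidance, +1)
RTT 9: cwnd = 36 MSS (congestion avoidance, +1)

36


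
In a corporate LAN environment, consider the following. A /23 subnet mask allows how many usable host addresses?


Given: subnet mask /23
Host bits = 32 - 23 = 9
Total addresses = 2^9 = 512
Usable hosts = 512 - 2 (network + broadcast) = 510

510


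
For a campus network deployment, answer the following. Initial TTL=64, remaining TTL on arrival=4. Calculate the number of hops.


Given: initial TTL = 64, received TTL = 4
Hops = initial TTL - received TTL
Hops = 64 - 4 = 60

60


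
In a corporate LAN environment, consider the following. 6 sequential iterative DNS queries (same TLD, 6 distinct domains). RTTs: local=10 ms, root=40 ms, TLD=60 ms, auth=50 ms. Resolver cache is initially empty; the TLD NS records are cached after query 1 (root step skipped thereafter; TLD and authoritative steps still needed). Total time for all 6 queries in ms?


Lookup 1 (cold cache): local + root + TLD + auth = 10 + 40 + 60 + 50 = 160 ms
Lookups 2..6 (TLD NS cached -> skip root; new domain -> still ask TLD and auth): local + TLD + auth = 10 + 60 + 50 = 120 ms each
Remaining 5 lookups: 5 * 120 = 600 ms
Total = 160 + 600 = 760 ms

760


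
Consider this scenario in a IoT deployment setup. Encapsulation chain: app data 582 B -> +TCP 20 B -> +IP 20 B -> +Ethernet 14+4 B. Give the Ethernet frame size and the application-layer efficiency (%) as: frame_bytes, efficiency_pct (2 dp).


TCP segment = 582 + 20 = 602 B
IP packet = 602 + 20 = 622 B
Ethernet frame = 622 + 14 + 4 = 640 B
Efficiency = app / frame = 582 / 640 = 0.909375 = 90.9375% -> 90.94% (2 dp)

640, 90.94


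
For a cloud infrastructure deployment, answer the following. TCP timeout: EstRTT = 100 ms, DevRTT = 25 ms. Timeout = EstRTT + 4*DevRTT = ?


Given: EstRTT = 100 ms, DevRTT = 25 ms
Timeout = EstRTT + 4 * DevRTT
4 * DevRTT = 4 * 25 = 100
Timeout = 100 + 100 = 200 ms

200


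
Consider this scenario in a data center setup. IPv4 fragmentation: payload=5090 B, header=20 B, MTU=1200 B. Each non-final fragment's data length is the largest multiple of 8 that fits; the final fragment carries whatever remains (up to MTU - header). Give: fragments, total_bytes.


Max data per non-final fragment = floor((MTU - header)/8)*8 = floor((1200 - 20)/8)*8 = floor(1180/8)*8 = 1176 B
Final fragment needs no 8-byte alignment: it can carry up to MTU - header = 1180 B
Non-final fragments needed = ceil((payload - 1180) / 1176) = ceil(3910/1176) = ceil(3.3248) = 4
Number of fragments = 4 + 1 = 5
Fragment sizes (data): 4 * 1176 B + 386 B (last, 386 <= 1180 OK)
Total bytes sent = payload + n_frags * header = 5090 + 5*20 = 5090 + 100 = 5190 B

5, 5190


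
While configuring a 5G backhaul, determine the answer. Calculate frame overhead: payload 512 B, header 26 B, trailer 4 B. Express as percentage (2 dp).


Given: payload = 512 B, header = 26 B, trailer = 4 B
Overhead bytes = header + trailer = 26 + 4 = 30
Total frame = payload + overhead = 512 + 30 = 542
Overhead % = 30 / 542 * 100 = 5.5351% -> 5.54% (2 dp)

5.54


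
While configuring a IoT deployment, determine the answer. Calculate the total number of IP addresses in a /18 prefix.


Given: CIDR prefix /18
Host bits = 32 - 18 = 14
Total addresses = 2^14 = 16384

16384


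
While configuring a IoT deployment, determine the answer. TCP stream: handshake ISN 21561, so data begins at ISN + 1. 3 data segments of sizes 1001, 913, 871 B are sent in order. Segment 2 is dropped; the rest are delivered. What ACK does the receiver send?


SYN uses sequence number 21561; first data byte = ISN + 1 = 21562.
Segment 1: SEQ = 21562, len = 1001 B, covers [21562, 22562]
Segment 2: SEQ = 22563, len = 913 B, covers [22563, 23475] [LOST]
Segment 3: SEQ = 23476, len = 871 B, covers [23476, 24346]
In-order data received: bytes [21562, 22562] (segments 1..1).
Segment 2 missing -> gap begins at byte 22563; later segments buffered out of order.
Cumulative ACK = next expected in-order byte = 21562 + 1001 = 22563

22563


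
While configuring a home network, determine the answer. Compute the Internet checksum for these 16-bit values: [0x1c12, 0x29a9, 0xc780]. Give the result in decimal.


Given words: [0x1c12, 0x29a9, 0xc780]
Step 1: Sum all words
Raw sum = 7186 + 10665 + 51072 = 68923
Step 2: Fold carry: (3387 + 1) = 3388
One's complement = ~3388 & 0xFFFF = 62147

62147


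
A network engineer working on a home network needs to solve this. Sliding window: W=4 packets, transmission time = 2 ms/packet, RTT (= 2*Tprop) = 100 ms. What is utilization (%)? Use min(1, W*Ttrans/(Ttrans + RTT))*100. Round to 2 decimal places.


Given: W = 4, Ttrans = 2 ms, RTT = 100 ms (= 2 * Tprop, Tprop = 50 ms)
Cycle time = Ttrans + RTT = 2 + 100 = 102 ms (first packet sent until its ACK returns)
W * Ttrans = 4 * 2 = 8 ms of sending per cycle
W * Ttrans / (Ttrans + RTT) = 8 / 102 = 0.078431
U = min(1, 0.078431) = 0.078431
U% = 7.84%

7.84


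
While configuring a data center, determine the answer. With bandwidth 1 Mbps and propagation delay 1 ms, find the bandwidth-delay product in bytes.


Given: bandwidth = 1 Mbps, delay = 1 ms
BDP in bits = 1 * 10^6 * 1 / 1000
BDP in bits = 1000
BDP in bytes = 1000 / 8 = 125

125


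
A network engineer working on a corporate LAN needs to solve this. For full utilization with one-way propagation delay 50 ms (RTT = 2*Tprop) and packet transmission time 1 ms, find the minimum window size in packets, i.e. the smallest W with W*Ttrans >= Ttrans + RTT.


Given: Ttrans = 1 ms, RTT = 100 ms (= 2 * Tprop, Tprop = 50 ms)
Time until first ACK returns = Ttrans + RTT = 1 + 100 = 101 ms
Need W * Ttrans >= Ttrans + RTT  ->  W >= (Ttrans + RTT) / Ttrans
(Ttrans + RTT) / Ttrans = 101 / 1 = 101
W_min = ceil(101) = 101

101


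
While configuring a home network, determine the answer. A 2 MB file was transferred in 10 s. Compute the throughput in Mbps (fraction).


Given: file = 2 MB, time = 10 s
File in Mb = 2 * 8 = 16 Mb
Throughput = 16 / 10 Mbps
Throughput = 8/5 Mbps

8/5


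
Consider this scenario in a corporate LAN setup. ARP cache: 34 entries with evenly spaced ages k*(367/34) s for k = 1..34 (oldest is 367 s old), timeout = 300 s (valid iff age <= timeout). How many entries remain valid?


Ages are k * 367/34 s for k = 1..34 (spacing = 10.7941 s).
Entry k is valid iff k * 367/34 <= 300 iff k <= 34 * 300 / 367 = 27.7929
n_valid = floor(27.7929) = 27
(n_stale = 34 - 27 = 7)

27


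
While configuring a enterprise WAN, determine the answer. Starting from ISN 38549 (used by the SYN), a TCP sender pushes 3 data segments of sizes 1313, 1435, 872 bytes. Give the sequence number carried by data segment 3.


The SYN occupies sequence number ISN = 38549, so the first data byte is ISN + 1 = 38550.
SEQ of data segment i = (ISN + 1) + sum of payload sizes of segments 1..i-1.
Segment 1: SEQ = 38550, payload = 1313 bytes
Segment 2: SEQ = 39863, payload = 1435 bytes
Segment 3: SEQ = 41298, payload = 872 bytes
SEQ of segment 3 = 38550 + 1313 + 1435 = 41298

41298


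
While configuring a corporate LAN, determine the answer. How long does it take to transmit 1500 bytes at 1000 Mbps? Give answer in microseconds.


Given: packet = 1500 bytes, bandwidth = 1000 Mbps
Packet in bits = 1500 * 8 = 12000 bits
Bandwidth = 1000 * 10^6 = 1000000000 bps
Time = 12000 / 1000000000 seconds
Time in us = 12000 * 10^6 / 1000000000 = 12

12


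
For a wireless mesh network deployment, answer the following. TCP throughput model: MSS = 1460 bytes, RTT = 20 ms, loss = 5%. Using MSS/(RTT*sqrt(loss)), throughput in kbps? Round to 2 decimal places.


Given: MSS = 1460 bytes, RTT = 20 ms, loss = 5%
RTT in seconds = 20 / 1000 = 0.02
Loss rate = 5% = 0.05
sqrt(loss) = sqrt(0.05) = 0.223606797750
Throughput (bytes/s) = 1460 / (0.02 * 0.223606797750) = 326465.9247
Throughput (kbps) = 326465.9247 * 8 / 1000 = 2611.727398 -> 2611.73 kbps (2 dp)

2611.73


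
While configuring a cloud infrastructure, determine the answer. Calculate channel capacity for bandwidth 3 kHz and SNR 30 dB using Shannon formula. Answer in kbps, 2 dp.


Given: B = 3 kHz, SNR = 30 dB
SNR linear = 10^(30/10) = 1000
1 + SNR = 1001
log2(1001) = 9.9672262588
C = 3 * 1000 * 9.9672262588 = 29901.6788 bps
C = 29.901679 kbps -> 29.90 kbps (2 dp)

29.90


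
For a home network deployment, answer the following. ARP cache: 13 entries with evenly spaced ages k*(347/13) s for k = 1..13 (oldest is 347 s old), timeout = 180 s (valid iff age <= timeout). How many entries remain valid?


Ages are k * 347/13 s for k = 1..13 (spacing = 26.6923 s).
Entry k is valid iff k * 347/13 <= 180 iff k <= 13 * 180 / 347 = 6.7435
n_valid = floor(6.7435) = 6
(n_stale = 13 - 6 = 7)

6


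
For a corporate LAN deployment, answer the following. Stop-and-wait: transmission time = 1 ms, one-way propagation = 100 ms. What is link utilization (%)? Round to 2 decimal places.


Given: Ttrans = 1 ms, Tprop = 100 ms
RTT = 2 * Tprop = 2 * 100 = 200 ms
U = Ttrans / (Ttrans + RTT)
U = 1 / (1 + 200)
U = 1 / 201 = 0.004975
U% = 0.50%

0.50


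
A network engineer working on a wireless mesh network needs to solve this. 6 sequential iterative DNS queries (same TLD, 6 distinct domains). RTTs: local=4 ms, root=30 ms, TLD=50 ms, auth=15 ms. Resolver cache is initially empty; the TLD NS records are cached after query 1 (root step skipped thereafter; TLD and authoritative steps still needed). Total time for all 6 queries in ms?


Lookup 1 (cold cache): local + root + TLD + auth = 4 + 30 + 50 + 15 = 99 ms
Lookups 2..6 (TLD NS cached -> skip root; new domain -> still ask TLD and auth): local + TLD + auth = 4 + 50 + 15 = 69 ms each
Remaining 5 lookups: 5 * 69 = 345 ms
Total = 99 + 345 = 444 ms

444


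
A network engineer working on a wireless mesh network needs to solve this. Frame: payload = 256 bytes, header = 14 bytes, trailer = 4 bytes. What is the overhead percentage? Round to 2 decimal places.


Given: payload = 256 B, header = 14 B, trailer = 4 B
Overhead bytes = header + trailer = 14 + 4 = 18
Total frame = payload + overhead = 256 + 18 = 274
Overhead % = 18 / 274 * 100 = 6.5693% -> 6.57% (2 dp)

6.57


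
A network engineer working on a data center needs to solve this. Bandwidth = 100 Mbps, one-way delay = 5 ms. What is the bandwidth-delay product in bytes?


Given: bandwidth = 100 Mbps, delay = 5 ms
BDP in bits = 100 * 10^6 * 5 / 1000
BDP in bits = 500000
BDP in bytes = 500000 / 8 = 62500

62500


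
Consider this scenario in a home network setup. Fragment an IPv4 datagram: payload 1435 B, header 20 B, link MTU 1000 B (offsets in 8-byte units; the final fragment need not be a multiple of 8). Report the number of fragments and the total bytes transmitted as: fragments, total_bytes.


Max data per non-final fragment = floor((MTU - header)/8)*8 = floor((1000 - 20)/8)*8 = floor(980/8)*8 = 976 B
Final fragment needs no 8-byte alignment: it can carry up to MTU - header = 980 B
Non-final fragments needed = ceil((payload - 980) / 976) = ceil(455/976) = ceil(0.4662) = 1
Number of fragments = 1 + 1 = 2
Fragment sizes (data): 1 * 976 B + 459 B (last, 459 <= 980 OK)
Total bytes sent = payload + n_frags * header = 1435 + 2*20 = 1435 + 40 = 1475 B

2, 1475


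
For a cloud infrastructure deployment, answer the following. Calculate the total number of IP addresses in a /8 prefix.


Given: CIDR prefix /8
Host bits = 32 - 8 = 24
Total addresses = 2^24 = 16777216

16777216


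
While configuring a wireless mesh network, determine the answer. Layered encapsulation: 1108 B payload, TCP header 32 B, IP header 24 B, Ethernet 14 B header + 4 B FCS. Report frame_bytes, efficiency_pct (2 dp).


TCP segment = 1108 + 32 = 1140 B
IP packet = 1140 + 24 = 1164 B
Ethernet frame = 1164 + 14 + 4 = 1182 B
Efficiency = app / frame = 1108 / 1182 = 0.937394 = 93.7394% -> 93.74% (2 dp)

1182, 93.74


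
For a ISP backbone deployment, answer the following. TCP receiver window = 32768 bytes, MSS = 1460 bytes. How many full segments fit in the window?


Given: RWND = 32768 bytes, MSS = 1460 bytes
Full segments = floor(RWND / MSS)
Full segments = floor(32768 / 1460)
Full segments = floor(22.4438) = 22

22


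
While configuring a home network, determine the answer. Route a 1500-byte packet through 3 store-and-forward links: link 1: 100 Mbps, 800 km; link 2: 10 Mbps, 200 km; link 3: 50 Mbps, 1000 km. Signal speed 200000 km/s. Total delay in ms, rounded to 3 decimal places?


Packet = 1500 bytes = 12000 bits. Store-and-forward: sum (t_trans + t_prop) per link.
Link 1: t_trans = 12000/(100*10^6) s = 0.1200 ms; t_prop = 800/200000 s = 4.0000 ms; subtotal = 4.1200 ms
Link 2: t_trans = 12000/(10*10^6) s = 1.2000 ms; t_prop = 200/200000 s = 1.0000 ms; subtotal = 2.2000 ms
Link 3: t_trans = 12000/(50*10^6) s = 0.2400 ms; t_prop = 1000/200000 s = 5.0000 ms; subtotal = 5.2400 ms
End-to-end = 4.1200 + 2.2000 + 5.2400 = 11.5600 ms -> 11.560 ms (3 dp)

11.560


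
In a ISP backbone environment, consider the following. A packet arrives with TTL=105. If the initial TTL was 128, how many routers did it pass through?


Given: initial TTL = 128, received TTL = 105
Hops = initial TTL - received TTL
Hops = 128 - 105 = 23

23


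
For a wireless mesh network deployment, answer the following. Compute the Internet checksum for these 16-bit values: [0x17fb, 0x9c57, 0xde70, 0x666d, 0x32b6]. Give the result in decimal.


Given words: [0x17fb, 0x9c57, 0xde70, 0x666d, 0x32b6]
Step 1: Sum all words
Raw sum = 6139 + 40023 + 56944 + 26221 + 12982 = 142309
Step 2: Fold carry: (11237 + 2) = 11239
One's complement = ~11239 & 0xFFFF = 54296

54296


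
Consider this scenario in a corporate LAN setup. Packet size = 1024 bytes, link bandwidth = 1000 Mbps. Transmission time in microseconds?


Given: packet = 1024 bytes, bandwidth = 1000 Mbps
Packet in bits = 1024 * 8 = 8192 bits
Bandwidth = 1000 * 10^6 = 1000000000 bps
Time = 8192 / 1000000000 seconds
Time in us = 8192 * 10^6 / 1000000000 = 8.192

8.192


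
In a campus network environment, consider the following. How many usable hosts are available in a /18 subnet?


Given: subnet mask /18
Host bits = 32 - 18 = 14
Total addresses = 2^14 = 16384
Usable hosts = 16384 - 2 (network + broadcast) = 16382

16382


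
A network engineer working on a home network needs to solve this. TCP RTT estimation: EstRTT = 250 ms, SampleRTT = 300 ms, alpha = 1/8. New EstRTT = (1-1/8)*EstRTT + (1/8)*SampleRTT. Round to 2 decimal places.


Given: EstRTT = 250 ms, SampleRTT = 300 ms, alpha = 1/8
New EstRTT = (1 - alpha) * EstRTT + alpha * SampleRTT
(7/8) * 250 = 218.75
(1/8) * 300 = 37.5
New EstRTT = 218.75 + 37.5 = 256.25 ms -> 256.25 ms (2 dp)

256.25


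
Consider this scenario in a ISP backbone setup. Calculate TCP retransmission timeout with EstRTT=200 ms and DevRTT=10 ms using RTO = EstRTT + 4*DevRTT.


Given: EstRTT = 200 ms, DevRTT = 10 ms
Timeout = EstRTT + 4 * DevRTT
4 * DevRTT = 4 * 10 = 40
Timeout = 200 + 40 = 240 ms

240


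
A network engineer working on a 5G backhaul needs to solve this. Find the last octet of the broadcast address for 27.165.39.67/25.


Given: IP = 27.165.39.67, prefix = /25
Host bits = 32 - 25 = 7
Network last octet = 67 AND mask = 0
Host part size = 2^7 - 1 = 127
Broadcast last octet = 0 OR 127 = 127

127


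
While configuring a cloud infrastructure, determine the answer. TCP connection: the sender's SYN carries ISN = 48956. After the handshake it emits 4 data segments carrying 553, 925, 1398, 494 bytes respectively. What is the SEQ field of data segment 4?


The SYN occupies sequence number ISN = 48956, so the first data byte is ISN + 1 = 48957.
SEQ of data segment i = (ISN + 1) + sum of payload sizes of segments 1..i-1.
Segment 1: SEQ = 48957, payload = 553 bytes
Segment 2: SEQ = 49510, payload = 925 bytes
Segment 3: SEQ = 50435, payload = 1398 bytes
Segment 4: SEQ = 51833, payload = 494 bytes
SEQ of segment 4 = 48957 + 553 + 925 + 1398 = 51833

51833


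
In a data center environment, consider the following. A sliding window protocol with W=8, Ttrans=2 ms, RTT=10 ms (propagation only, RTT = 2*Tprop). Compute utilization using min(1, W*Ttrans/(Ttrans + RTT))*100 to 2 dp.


Given: W = 8, Ttrans = 2 ms, RTT = 10 ms (= 2 * Tprop, Tprop = 5 ms)
Cycle time = Ttrans + RTT = 2 + 10 = 12 ms (first packet sent until its ACK returns)
W * Ttrans = 8 * 2 = 16 ms of sending per cycle
W * Ttrans / (Ttrans + RTT) = 16 / 12 = 1.333333
U = min(1, 1.333333) = 1.000000
U% = 100.00%

100.00


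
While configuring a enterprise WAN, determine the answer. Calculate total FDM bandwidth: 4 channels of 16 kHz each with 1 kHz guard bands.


Given: 4 channels, 16 kHz each, guard = 1 kHz
Channel bandwidth = 4 * 16 = 64 kHz
Guard bands = 3 gaps * 1 kHz = 3 kHz
Total = 64 + 3 = 67 kHz

67


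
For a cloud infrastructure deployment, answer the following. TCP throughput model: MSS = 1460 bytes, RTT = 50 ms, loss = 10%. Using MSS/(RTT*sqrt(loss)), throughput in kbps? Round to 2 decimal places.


Given: MSS = 1460 bytes, RTT = 50 ms, loss = 10%
RTT in seconds = 50 / 1000 = 0.05
Loss rate = 10% = 0.1
sqrt(loss) = sqrt(0.1) = 0.316227766017
Throughput (bytes/s) = 1460 / (0.05 * 0.316227766017) = 92338.5077
Throughput (kbps) = 92338.5077 * 8 / 1000 = 738.708061 -> 738.71 kbps (2 dp)

738.71


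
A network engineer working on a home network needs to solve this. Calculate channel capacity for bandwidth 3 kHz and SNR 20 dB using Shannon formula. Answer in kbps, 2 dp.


Given: B = 3 kHz, SNR = 20 dB
SNR linear = 10^(20/10) = 100
1 + SNR = 101
log2(101) = 6.6582114828
C = 3 * 1000 * 6.6582114828 = 19974.6344 bps
C = 19.974634 kbps -> 19.97 kbps (2 dp)

19.97


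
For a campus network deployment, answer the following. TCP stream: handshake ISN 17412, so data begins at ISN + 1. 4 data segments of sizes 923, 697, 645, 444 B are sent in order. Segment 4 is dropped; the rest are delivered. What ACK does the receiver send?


SYN uses sequence number 17412; first data byte = ISN + 1 = 17413.
Segment 1: SEQ = 17413, len = 923 B, covers [17413, 18335]
Segment 2: SEQ = 18336, len = 697 B, covers [18336, 19032]
Segment 3: SEQ = 19033, len = 645 B, covers [19033, 19677]
Segment 4: SEQ = 19678, len = 444 B, covers [19678, 20121] [LOST]
In-order data received: bytes [17413, 19677] (segments 1..3).
Segment 4 missing -> gap begins at byte 19678.
Cumulative ACK = next expected in-order byte = 17413 + 923 + 697 + 645 = 19678

19678


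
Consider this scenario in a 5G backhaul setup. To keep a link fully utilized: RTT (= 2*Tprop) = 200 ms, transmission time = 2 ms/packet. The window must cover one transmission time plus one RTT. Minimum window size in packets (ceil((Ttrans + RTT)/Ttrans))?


Given: Ttrans = 2 ms, RTT = 200 ms (= 2 * Tprop, Tprop = 100 ms)
Time until first ACK returns = Ttrans + RTT = 2 + 200 = 202 ms
Need W * Ttrans >= Ttrans + RTT  ->  W >= (Ttrans + RTT) / Ttrans
(Ttrans + RTT) / Ttrans = 202 / 2 = 101
W_min = ceil(101) = 101

101


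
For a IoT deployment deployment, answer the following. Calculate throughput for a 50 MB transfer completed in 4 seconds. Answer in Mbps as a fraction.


Given: file = 50 MB, time = 4 s
File in Mb = 50 * 8 = 400 Mb
Throughput = 400 / 4 Mbps
Throughput = 100 Mbps

100


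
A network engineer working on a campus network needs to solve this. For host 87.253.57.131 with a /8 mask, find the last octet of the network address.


Given: IP = 87.253.57.131, prefix = /8
Subnet mask = 255.0.0.0
Last octet of IP: 131
Last octet of mask: 0
Network last octet = 131 AND 0 = 0

0


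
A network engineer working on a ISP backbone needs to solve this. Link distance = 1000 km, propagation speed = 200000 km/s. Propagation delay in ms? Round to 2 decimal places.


Given: distance = 1000 km, speed = 200000 km/s
Delay = distance / speed = 1000 / 200000 seconds
Delay in ms = 1000 * 1000 / 200000
Delay = 5.0000 ms
Rounded to 2 dp = 5.00 ms

5.00


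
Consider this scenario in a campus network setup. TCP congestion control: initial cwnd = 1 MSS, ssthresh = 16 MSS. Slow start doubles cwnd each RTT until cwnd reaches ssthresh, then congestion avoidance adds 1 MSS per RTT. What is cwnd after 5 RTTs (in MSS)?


RTT 0: cwnd = 1 MSS (initial)
RTT 1: cwnd = 2 MSS (slow start, doubled)
RTT 2: cwnd = 4 MSS (slow start, doubled)
RTT 3: cwnd = 8 MSS (slow start, doubled)
RTT 4: cwnd = 16 MSS (slow start, doubled)
RTT 5: cwnd = 17 MSS (congestion avoidance, +1)

17


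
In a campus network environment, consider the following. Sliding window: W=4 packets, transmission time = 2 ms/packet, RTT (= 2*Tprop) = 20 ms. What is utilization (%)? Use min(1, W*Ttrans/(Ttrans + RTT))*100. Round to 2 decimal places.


Given: W = 4, Ttrans = 2 ms, RTT = 20 ms (= 2 * Tprop, Tprop = 10 ms)
Cycle time = Ttrans + RTT = 2 + 20 = 22 ms (first packet sent until its ACK returns)
W * Ttrans = 4 * 2 = 8 ms of sending per cycle
W * Ttrans / (Ttrans + RTT) = 8 / 22 = 0.363636
U = min(1, 0.363636) = 0.363636
U% = 36.36%

36.36


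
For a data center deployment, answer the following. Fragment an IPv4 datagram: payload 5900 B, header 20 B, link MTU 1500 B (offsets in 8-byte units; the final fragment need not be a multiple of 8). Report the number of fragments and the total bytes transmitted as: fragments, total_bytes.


Max data per non-final fragment = floor((MTU - header)/8)*8 = floor((1500 - 20)/8)*8 = floor(1480/8)*8 = 1480 B
Final fragment needs no 8-byte alignment: it can carry up to MTU - header = 1480 B
Non-final fragments needed = ceil((payload - 1480) / 1480) = ceil(4420/1480) = ceil(2.9865) = 3
Number of fragments = 3 + 1 = 4
Fragment sizes (data): 3 * 1480 B + 1460 B (last, 1460 <= 1480 OK)
Total bytes sent = payload + n_frags * header = 5900 + 4*20 = 5900 + 80 = 5980 B

4, 5980


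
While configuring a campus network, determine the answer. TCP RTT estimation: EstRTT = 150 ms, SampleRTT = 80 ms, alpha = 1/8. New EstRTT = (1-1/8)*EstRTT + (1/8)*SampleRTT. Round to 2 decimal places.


Given: EstRTT = 150 ms, SampleRTT = 80 ms, alpha = 1/8
New EstRTT = (1 - alpha) * EstRTT + alpha * SampleRTT
(7/8) * 150 = 131.25
(1/8) * 80 = 10
New EstRTT = 131.25 + 10 = 141.25 ms -> 141.25 ms (2 dp)

141.25


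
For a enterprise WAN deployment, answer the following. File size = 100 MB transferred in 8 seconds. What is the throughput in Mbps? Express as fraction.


Given: file = 100 MB, time = 8 s
File in Mb = 100 * 8 = 800 Mb
Throughput = 800 / 8 Mbps
Throughput = 100 Mbps

100


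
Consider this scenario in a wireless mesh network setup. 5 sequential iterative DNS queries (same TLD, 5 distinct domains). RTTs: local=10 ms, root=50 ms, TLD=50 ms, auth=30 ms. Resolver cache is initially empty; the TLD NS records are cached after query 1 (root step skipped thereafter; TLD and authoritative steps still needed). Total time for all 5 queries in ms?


Lookup 1 (cold cache): local + root + TLD + auth = 10 + 50 + 50 + 30 = 140 ms
Lookups 2..5 (TLD NS cached -> skip root; new domain -> still ask TLD and auth): local + TLD + auth = 10 + 50 + 30 = 90 ms each
Remaining 4 lookups: 4 * 90 = 360 ms
Total = 140 + 360 = 500 ms

500


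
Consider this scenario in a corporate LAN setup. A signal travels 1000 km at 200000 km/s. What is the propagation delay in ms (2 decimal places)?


Given: distance = 1000 km, speed = 200000 km/s
Delay = distance / speed = 1000 / 200000 seconds
Delay in ms = 1000 * 1000 / 200000
Delay = 5.0000 ms
Rounded to 2 dp = 5.00 ms

5.00


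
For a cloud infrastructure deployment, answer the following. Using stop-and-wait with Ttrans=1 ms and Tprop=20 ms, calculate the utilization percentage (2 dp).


Given: Ttrans = 1 ms, Tprop = 20 ms
RTT = 2 * Tprop = 2 * 20 = 40 ms
U = Ttrans / (Ttrans + RTT)
U = 1 / (1 + 40)
U = 1 / 41 = 0.02439
U% = 2.44%

2.44


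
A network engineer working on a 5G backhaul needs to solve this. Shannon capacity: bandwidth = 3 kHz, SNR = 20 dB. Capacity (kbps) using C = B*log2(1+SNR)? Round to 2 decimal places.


Given: B = 3 kHz, SNR = 20 dB
SNR linear = 10^(20/10) = 100
1 + SNR = 101
log2(101) = 6.6582114828
C = 3 * 1000 * 6.6582114828 = 19974.6344 bps
C = 19.974634 kbps -> 19.97 kbps (2 dp)

19.97


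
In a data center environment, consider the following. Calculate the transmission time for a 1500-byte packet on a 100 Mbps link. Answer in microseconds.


Given: packet = 1500 bytes, bandwidth = 100 Mbps
Packet in bits = 1500 * 8 = 12000 bits
Bandwidth = 100 * 10^6 = 100000000 bps
Time = 12000 / 100000000 seconds
Time in us = 12000 * 10^6 / 100000000 = 120

120


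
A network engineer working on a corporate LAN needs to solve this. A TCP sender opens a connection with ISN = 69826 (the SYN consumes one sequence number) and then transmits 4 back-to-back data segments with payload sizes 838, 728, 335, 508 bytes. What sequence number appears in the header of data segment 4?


The SYN occupies sequence number ISN = 69826, so the first data byte is ISN + 1 = 69827.
SEQ of data segment i = (ISN + 1) + sum of payload sizes of segments 1..i-1.
Segment 1: SEQ = 69827, payload = 838 bytes
Segment 2: SEQ = 70665, payload = 728 bytes
Segment 3: SEQ = 71393, payload = 335 bytes
Segment 4: SEQ = 71728, payload = 508 bytes
SEQ of segment 4 = 69827 + 838 + 728 + 335 = 71728

71728


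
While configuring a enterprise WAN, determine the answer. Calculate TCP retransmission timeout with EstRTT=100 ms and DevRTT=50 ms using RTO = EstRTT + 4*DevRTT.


Given: EstRTT = 100 ms, DevRTT = 50 ms
Timeout = EstRTT + 4 * DevRTT
4 * DevRTT = 4 * 50 = 200
Timeout = 100 + 200 = 300 ms

300


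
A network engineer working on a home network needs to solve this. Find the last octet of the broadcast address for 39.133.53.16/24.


Given: IP = 39.133.53.16, prefix = /24
Host bits = 32 - 24 = 8
Network last octet = 16 AND mask = 0
Host part size = 2^8 - 1 = 255
Broadcast last octet = 0 OR 255 = 255

255


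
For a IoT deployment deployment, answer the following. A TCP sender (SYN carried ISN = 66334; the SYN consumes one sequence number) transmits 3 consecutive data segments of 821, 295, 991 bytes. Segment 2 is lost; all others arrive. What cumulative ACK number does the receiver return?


SYN uses sequence number 66334; first data byte = ISN + 1 = 66335.
Segment 1: SEQ = 66335, len = 821 B, covers [66335, 67155]
Segment 2: SEQ = 67156, len = 295 B, covers [67156, 67450] [LOST]
Segment 3: SEQ = 67451, len = 991 B, covers [67451, 68441]
In-order data received: bytes [66335, 67155] (segments 1..1).
Segment 2 missing -> gap begins at byte 67156; later segments buffered out of order.
Cumulative ACK = next expected in-order byte = 66335 + 821 = 67156

67156


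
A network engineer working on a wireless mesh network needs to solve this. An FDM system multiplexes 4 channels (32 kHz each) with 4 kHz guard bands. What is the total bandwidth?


Given: 4 channels, 32 kHz each, guard = 4 kHz
Channel bandwidth = 4 * 32 = 128 kHz
Guard bands = 3 gaps * 4 kHz = 12 kHz
Total = 128 + 12 = 140 kHz

140


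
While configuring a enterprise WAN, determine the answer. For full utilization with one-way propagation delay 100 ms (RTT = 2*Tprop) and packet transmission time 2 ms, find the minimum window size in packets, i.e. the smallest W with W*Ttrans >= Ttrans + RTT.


Given: Ttrans = 2 ms, RTT = 200 ms (= 2 * Tprop, Tprop = 100 ms)
Time until first ACK returns = Ttrans + RTT = 2 + 200 = 202 ms
Need W * Ttrans >= Ttrans + RTT  ->  W >= (Ttrans + RTT) / Ttrans
(Ttrans + RTT) / Ttrans = 202 / 2 = 101
W_min = ceil(101) = 101

101


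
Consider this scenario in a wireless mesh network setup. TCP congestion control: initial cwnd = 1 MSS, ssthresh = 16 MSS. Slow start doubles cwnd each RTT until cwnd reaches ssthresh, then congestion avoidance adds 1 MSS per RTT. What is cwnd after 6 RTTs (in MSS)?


RTT 0: cwnd = 1 MSS (initial)
RTT 1: cwnd = 2 MSS (slow start, doubled)
RTT 2: cwnd = 4 MSS (slow start, doubled)
RTT 3: cwnd = 8 MSS (slow start, doubled)
RTT 4: cwnd = 16 MSS (slow start, doubled)
RTT 5: cwnd = 17 MSS (congestion avoidance, +1)
RTT 6: cwnd = 18 MSS (congestion avoidance, +1)

18


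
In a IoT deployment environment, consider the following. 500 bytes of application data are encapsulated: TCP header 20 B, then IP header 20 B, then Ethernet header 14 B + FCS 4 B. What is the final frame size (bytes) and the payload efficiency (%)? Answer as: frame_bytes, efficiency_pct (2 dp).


TCP segment = 500 + 20 = 520 B
IP packet = 520 + 20 = 540 B
Ethernet frame = 540 + 14 + 4 = 558 B
Efficiency = app / frame = 500 / 558 = 0.896057 = 89.6057% -> 89.61% (2 dp)

558, 89.61


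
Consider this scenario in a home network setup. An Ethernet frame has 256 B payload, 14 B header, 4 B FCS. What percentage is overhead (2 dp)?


Given: payload = 256 B, header = 14 B, trailer = 4 B
Overhead bytes = header + trailer = 14 + 4 = 18
Total frame = payload + overhead = 256 + 18 = 274
Overhead % = 18 / 274 * 100 = 6.5693% -> 6.57% (2 dp)

6.57


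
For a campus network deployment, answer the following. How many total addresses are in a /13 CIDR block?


Given: CIDR prefix /13
Host bits = 32 - 13 = 19
Total addresses = 2^19 = 524288

524288


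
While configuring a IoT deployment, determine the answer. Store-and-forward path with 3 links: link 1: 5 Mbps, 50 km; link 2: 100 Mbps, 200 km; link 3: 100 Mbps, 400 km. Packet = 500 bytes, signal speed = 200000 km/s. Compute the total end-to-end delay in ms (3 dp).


Packet = 500 bytes = 4000 bits. Store-and-forward: sum (t_trans + t_prop) per link.
Link 1: t_trans = 4000/(5*10^6) s = 0.8000 ms; t_prop = 50/200000 s = 0.2500 ms; subtotal = 1.0500 ms
Link 2: t_trans = 4000/(100*10^6) s = 0.0400 ms; t_prop = 200/200000 s = 1.0000 ms; subtotal = 1.0400 ms
Link 3: t_trans = 4000/(100*10^6) s = 0.0400 ms; t_prop = 400/200000 s = 2.0000 ms; subtotal = 2.0400 ms
End-to-end = 1.0500 + 1.0400 + 2.0400 = 4.1300 ms -> 4.130 ms (3 dp)

4.130


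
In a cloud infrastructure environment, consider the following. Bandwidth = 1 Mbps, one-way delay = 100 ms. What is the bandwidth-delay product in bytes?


Given: bandwidth = 1 Mbps, delay = 100 ms
BDP in bits = 1 * 10^6 * 100 / 1000
BDP in bits = 100000
BDP in bytes = 100000 / 8 = 12500

12500


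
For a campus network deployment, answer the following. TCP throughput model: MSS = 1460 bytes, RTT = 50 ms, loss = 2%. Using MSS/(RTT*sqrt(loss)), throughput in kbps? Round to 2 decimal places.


Given: MSS = 1460 bytes, RTT = 50 ms, loss = 2%
RTT in seconds = 50 / 1000 = 0.05
Loss rate = 2% = 0.02
sqrt(loss) = sqrt(0.02) = 0.141421356237
Throughput (bytes/s) = 1460 / (0.05 * 0.141421356237) = 206475.1801
Throughput (kbps) = 206475.1801 * 8 / 1000 = 1651.801441 -> 1651.80 kbps (2 dp)

1651.80


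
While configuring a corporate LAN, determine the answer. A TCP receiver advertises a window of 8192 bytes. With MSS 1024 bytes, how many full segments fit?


Given: RWND = 8192 bytes, MSS = 1024 bytes
Full segments = floor(RWND / MSS)
Full segments = floor(8192 / 1024)
Full segments = floor(8.0) = 8

8


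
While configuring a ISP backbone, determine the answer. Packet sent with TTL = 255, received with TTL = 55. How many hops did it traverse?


Given: initial TTL = 255, received TTL = 55
Hops = initial TTL - received TTL
Hops = 255 - 55 = 200

200


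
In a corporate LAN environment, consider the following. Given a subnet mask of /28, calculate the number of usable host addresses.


Given: subnet mask /28
Host bits = 32 - 28 = 4
Total addresses = 2^4 = 16
Usable hosts = 16 - 2 (network + broadcast) = 14

14


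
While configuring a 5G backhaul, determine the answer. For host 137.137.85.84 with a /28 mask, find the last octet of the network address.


Given: IP = 137.137.85.84, prefix = /28
Subnet mask = 255.255.255.240
Last octet of IP: 84
Last octet of mask: 240
Network last octet = 84 AND 240 = 80

80


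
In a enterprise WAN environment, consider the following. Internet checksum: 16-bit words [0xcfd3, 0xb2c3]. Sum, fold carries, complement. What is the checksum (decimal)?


Given words: [0xcfd3, 0xb2c3]
Step 1: Sum all words
Raw sum = 53203 + 45763 = 98966
Step 2: Fold carry: (33430 + 1) = 33431
One's complement = ~33431 & 0xFFFF = 32104

32104


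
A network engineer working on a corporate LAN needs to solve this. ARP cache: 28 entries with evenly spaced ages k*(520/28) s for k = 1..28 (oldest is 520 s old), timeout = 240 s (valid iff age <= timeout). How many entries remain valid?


Ages are k * 520/28 s for k = 1..28 (spacing = 18.5714 s).
Entry k is valid iff k * 520/28 <= 240 iff k <= 28 * 240 / 520 = 12.9231
n_valid = floor(12.9231) = 12
(n_stale = 28 - 12 = 16)

12


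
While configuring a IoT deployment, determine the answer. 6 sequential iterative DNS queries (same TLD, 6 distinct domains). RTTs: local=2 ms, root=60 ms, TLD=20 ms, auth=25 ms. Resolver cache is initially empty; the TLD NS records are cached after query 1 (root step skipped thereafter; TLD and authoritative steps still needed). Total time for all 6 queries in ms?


Lookup 1 (cold cache): local + root + TLD + auth = 2 + 60 + 20 + 25 = 107 ms
Lookups 2..6 (TLD NS cached -> skip root; new domain -> still ask TLD and auth): local + TLD + auth = 2 + 20 + 25 = 47 ms each
Remaining 5 lookups: 5 * 47 = 235 ms
Total = 107 + 235 = 342 ms

342
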